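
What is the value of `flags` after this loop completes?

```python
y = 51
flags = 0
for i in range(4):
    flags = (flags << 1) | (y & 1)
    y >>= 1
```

Reverse lowest 4 bits of 51
`flags` takes the values: 0 → 1 → 3 → 6 → 12

Answer: 12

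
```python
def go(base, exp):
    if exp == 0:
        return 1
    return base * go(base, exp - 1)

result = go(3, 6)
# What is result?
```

go(3, 6) = 3 * 3 * 3 * 3 * 3 * 3 = 729

Answer: 729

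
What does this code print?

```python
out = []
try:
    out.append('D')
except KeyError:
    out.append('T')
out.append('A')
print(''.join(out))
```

Execution trace: 'D' (try body, no exception) → 'A' (after the try/except). Output: DA

Answer: DA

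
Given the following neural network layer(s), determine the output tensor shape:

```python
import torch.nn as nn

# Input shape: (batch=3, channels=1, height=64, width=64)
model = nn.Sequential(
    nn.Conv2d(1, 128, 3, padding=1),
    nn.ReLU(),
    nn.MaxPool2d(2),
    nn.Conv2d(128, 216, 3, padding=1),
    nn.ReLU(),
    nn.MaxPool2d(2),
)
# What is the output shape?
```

Input: (3, 1, 64, 64) -> after first Conv2d: (3, 128, 64, 64) -> after first MaxPool2d: (3, 128, 32, 32) -> after second Conv2d: (3, 216, 32, 32) -> Output: (3, 216, 16, 16)

Answer: (3, 216, 16, 16)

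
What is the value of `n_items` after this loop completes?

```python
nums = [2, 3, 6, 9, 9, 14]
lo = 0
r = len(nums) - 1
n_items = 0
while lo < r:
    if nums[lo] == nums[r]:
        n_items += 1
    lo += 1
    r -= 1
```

Count matching pairs from ends
`n_items` takes the values: 0

Answer: 0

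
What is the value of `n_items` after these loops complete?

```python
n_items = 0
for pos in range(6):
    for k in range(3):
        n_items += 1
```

6 * 3 = 18
`n_items` takes the values: 0 → 1 → 2 → 3 → 4 → 5 → 6 → 7 → 8 → 9 → 10 → 11 → 12 → 13 → 14 → 15 → 16 → 17 → 18

Answer: 18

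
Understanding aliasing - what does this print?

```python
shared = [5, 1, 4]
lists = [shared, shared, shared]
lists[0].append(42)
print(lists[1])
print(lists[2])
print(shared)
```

Key concept: list of same reference.
Step by step:
`shared = [5, 1, 4]` → shared = [5, 1, 4]
`lists = [shared, shared, shared]` → lists = [[5, 1, 4], [5, 1, 4], [5, 1, 4]]
`lists[0].append(42)` → shared = [5, 1, 4, 42]; lists = [[5, 1, 4, 42], [5, 1, 4, 42], [5, 1, 4, 42]]
`print(lists[1])` → prints [5, 1, 4, 42]
`print(lists[2])` → prints [5, 1, 4, 42]
`print(shared)` → prints [5, 1, 4, 42]

Answer:
[5, 1, 4, 42]
[5, 1, 4, 42]
[5, 1, 4, 42]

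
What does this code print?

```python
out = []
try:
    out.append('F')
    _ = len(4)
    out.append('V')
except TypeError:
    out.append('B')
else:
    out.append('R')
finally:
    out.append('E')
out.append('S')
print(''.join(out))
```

Execution trace: 'F' (try body) → 'B' (except TypeError) → 'E' (finally) → 'S' (after the try/except). Output: FBES

Answer: FBES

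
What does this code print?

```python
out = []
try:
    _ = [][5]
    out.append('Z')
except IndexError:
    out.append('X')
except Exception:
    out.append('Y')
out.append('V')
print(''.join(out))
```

Execution trace: 'X' (except IndexError) → 'V' (after the try/except). Output: XV

Answer: XV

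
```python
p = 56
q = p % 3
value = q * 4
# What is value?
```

Trace:
`p = 56` → p = 56
`q = p % 3` → q = 2
`value = q * 4` → value = 8
So value = 8

Answer: 8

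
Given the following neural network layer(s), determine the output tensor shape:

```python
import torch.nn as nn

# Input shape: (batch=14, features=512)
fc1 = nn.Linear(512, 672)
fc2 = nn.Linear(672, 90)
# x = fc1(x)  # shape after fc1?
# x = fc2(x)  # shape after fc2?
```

Input: (14, 512) -> after fc1: (14, 672) -> Output: (14, 90)

Answer: (14, 90)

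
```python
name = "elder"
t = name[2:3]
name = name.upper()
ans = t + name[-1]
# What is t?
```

Trace:
`name = "elder"` → name = 'elder'
`t = name[2:3]` → t = 'd'
`name = name.upper()` → name = 'ELDER'
`ans = t + name[-1]` → ans = 'dR'
So t = 'd'

Answer: 'd'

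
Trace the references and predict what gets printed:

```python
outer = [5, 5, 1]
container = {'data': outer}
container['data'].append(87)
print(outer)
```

Key concept: dict holds reference to list.
Step by step:
`outer = [5, 5, 1]` → outer = [5, 5, 1]
`container = {'data': outer}` → container = {'data': [5, 5, 1]}
`container['data'].append(87)` → outer = [5, 5, 1, 87]; container = {'data': [5, 5, 1, 87]}
`print(outer)` → prints [5, 5, 1, 87]

Answer: [5, 5, 1, 87]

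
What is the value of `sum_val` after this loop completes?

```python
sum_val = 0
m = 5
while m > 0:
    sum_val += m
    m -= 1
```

Sum 5 down to 1
`sum_val` takes the values: 0 → 5 → 9 → 12 → 14 → 15

Answer: 15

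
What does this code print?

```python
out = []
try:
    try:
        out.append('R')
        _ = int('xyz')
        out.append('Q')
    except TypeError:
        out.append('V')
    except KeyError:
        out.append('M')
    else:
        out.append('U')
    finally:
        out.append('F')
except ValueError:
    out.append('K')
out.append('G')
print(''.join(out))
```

Execution trace: 'R' (try body) → 'F' (finally) → 'K' (outer except ValueError) → 'G' (after the try/except). Output: RFKG

Answer: RFKG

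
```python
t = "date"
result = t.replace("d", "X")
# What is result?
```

Trace:
`t = "date"` → t = 'date'
`result = t.replace("d", "X")` → result = 'Xate'
So result = 'Xate'

Answer: 'Xate'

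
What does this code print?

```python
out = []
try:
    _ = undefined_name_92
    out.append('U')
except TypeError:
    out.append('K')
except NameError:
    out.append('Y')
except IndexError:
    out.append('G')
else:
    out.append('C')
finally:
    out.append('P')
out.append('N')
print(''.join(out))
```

Execution trace: 'Y' (except NameError) → 'P' (finally) → 'N' (after the try/except). Output: YPN

Answer: YPN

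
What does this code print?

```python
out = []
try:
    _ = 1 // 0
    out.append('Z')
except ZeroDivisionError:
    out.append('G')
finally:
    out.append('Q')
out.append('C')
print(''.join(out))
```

Execution trace: 'G' (except ZeroDivisionError) → 'Q' (finally) → 'C' (after the try/except). Output: GQC

Answer: GQC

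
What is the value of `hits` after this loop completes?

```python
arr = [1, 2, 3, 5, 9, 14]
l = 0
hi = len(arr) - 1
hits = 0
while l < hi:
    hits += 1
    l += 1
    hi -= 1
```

Iterations until pointers meet (list length 6)
`hits` takes the values: 0 → 1 → 2 → 3

Answer: 3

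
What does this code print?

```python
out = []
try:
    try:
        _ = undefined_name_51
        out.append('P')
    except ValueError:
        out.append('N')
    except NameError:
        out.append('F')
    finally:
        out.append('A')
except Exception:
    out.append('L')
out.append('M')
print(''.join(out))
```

Execution trace: 'F' (inner except NameError) → 'A' (inner finally) → 'M' (after the try/except). Output: FAM

Answer: FAM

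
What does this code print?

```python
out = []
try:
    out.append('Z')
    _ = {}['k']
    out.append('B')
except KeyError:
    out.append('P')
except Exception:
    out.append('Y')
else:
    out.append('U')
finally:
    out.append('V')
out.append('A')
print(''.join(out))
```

Execution trace: 'Z' (try body) → 'P' (except KeyError) → 'V' (finally) → 'A' (after the try/except). Output: ZPVA

Answer: ZPVA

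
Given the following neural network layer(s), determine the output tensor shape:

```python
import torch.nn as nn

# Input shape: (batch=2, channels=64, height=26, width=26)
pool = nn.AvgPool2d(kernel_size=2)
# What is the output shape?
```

Input: (2, 64, 26, 26) -> Output: (2, 64, 13, 13)

Answer: (2, 64, 13, 13)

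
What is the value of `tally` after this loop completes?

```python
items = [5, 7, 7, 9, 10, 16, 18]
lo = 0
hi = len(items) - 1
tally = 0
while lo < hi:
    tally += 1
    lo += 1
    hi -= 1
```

Iterations until pointers meet (list length 7)
`tally` takes the values: 0 → 1 → 2 → 3

Answer: 3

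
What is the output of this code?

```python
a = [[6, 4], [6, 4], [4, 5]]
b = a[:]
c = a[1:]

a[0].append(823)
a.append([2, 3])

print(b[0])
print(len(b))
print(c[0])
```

Key concept: slice with nested mutation.
Step by step:
`a = [[6, 4], [6, 4], [4, 5]]` → a = [[6, 4], [6, 4], [4, 5]]
`b = a[:]` → b = [[6, 4], [6, 4], [4, 5]]
`c = a[1:]` → c = [[6, 4], [4, 5]]
`a[0].append(823)` → a = [[6, 4, 823], [6, 4], [4, 5]]; b = [[6, 4, 823], [6, 4], [4, 5]]
`a.append([2, 3])` → a = [[6, 4, 823], [6, 4], [4, 5], [2, 3]]
`print(b[0])` → prints [6, 4, 823]
`print(len(b))` → prints 3
`print(c[0])` → prints [6, 4]

Answer:
[6, 4, 823]
3
[6, 4]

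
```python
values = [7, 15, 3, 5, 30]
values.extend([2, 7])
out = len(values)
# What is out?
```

Trace:
`values = [7, 15, 3, 5, 30]` → values = [7, 15, 3, 5, 30]
`values.extend([2, 7])` → values = [7, 15, 3, 5, 30, 2, 7]
`out = len(values)` → out = 7
So out = 7

Answer: 7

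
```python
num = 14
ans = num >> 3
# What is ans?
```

Trace:
`num = 14` → num = 14
`ans = num >> 3` → ans = 1
So ans = 1

Answer: 1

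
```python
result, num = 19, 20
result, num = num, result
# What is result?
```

Trace:
`result, num = 19, 20` → result = 19; num = 20
`result, num = num, result` → result = 20; num = 19
So result = 20

Answer: 20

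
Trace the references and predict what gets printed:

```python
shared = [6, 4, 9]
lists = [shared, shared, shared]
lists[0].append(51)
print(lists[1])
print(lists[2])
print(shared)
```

Key concept: list of same reference.
Step by step:
`shared = [6, 4, 9]` → shared = [6, 4, 9]
`lists = [shared, shared, shared]` → lists = [[6, 4, 9], [6, 4, 9], [6, 4, 9]]
`lists[0].append(51)` → shared = [6, 4, 9, 51]; lists = [[6, 4, 9, 51], [6, 4, 9, 51], [6, 4, 9, 51]]
`print(lists[1])` → prints [6, 4, 9, 51]
`print(lists[2])` → prints [6, 4, 9, 51]
`print(shared)` → prints [6, 4, 9, 51]

Answer:
[6, 4, 9, 51]
[6, 4, 9, 51]
[6, 4, 9, 51]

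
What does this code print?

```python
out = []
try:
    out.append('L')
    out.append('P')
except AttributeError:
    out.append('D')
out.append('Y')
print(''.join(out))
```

Execution trace: 'L' (try body) → 'P' (try body, no exception) → 'Y' (after the try/except). Output: LPY

Answer: LPY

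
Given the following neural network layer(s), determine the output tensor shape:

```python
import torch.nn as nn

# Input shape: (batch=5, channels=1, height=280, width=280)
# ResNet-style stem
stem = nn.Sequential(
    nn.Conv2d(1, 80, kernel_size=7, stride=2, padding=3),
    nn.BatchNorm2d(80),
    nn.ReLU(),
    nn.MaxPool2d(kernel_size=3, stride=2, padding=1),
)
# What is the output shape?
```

Input: (5, 1, 280, 280) -> after Conv2d 7x7 stride=2: (5, 80, 140, 140) -> Output: (5, 80, 70, 70)

Answer: (5, 80, 70, 70)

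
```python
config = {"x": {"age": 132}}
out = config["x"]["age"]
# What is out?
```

Trace:
`config = {"x": {"age": 132}}` → config = {'x': {'age': 132}}
`out = config["x"]["age"]` → out = 132
So out = 132

Answer: 132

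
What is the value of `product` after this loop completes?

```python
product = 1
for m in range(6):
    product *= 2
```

2^6 = 64
`product` takes the values: 1 → 2 → 4 → 8 → 16 → 32 → 64

Answer: 64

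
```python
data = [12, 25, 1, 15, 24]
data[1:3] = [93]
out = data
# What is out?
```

Trace:
`data = [12, 25, 1, 15, 24]` → data = [12, 25, 1, 15, 24]
`data[1:3] = [93]` → data = [12, 93, 15, 24]
`out = data` → out = [12, 93, 15, 24]
So out = [12, 93, 15, 24]

Answer: [12, 93, 15, 24]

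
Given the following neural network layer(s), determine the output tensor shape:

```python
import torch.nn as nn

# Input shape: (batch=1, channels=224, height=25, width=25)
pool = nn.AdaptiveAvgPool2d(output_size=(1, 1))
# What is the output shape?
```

Input: (1, 224, 25, 25) -> Output: (1, 224, 1, 1)

Answer: (1, 224, 1, 1)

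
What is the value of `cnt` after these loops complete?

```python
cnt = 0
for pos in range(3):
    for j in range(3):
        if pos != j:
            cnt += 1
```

3² - 3 (exclude diagonal)
`cnt` takes the values: 0 → 1 → 2 → 3 → 4 → 5 → 6

Answer: 6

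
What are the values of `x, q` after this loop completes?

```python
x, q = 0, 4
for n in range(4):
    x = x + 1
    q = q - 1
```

x goes 0→4, q goes 4→0
`x, q` takes the values: (0, 4) → (1, 4) → (1, 3) → (2, 3) → (2, 2) → (3, 2) → (3, 1) → (4, 1) → (4, 0)

Answer: 4, 0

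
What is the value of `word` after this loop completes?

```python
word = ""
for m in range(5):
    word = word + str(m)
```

Concatenate digits 0 to 4
`word` takes the values: "" → "0" → "01" → "012" → "0123" → "01234"

Answer: "01234"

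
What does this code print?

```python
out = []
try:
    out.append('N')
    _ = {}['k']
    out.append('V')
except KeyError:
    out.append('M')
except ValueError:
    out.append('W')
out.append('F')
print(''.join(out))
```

Execution trace: 'N' (try body) → 'M' (except KeyError) → 'F' (after the try/except). Output: NMF

Answer: NMF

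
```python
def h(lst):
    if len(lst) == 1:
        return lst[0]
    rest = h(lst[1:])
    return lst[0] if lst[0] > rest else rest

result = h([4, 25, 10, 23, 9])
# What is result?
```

Recursive max over [4, 25, 10, 23, 9] = 25

Answer: 25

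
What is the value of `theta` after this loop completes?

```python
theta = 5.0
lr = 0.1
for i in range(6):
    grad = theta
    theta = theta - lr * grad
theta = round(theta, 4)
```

Gradient descent: w = 5.0 * (1 - 0.1)^6
`theta` takes the values: 5.0 → 4.5 → 4.05 → 3.645 → 3.2805 → 2.95245 → 2.657205 → 2.6572

Answer: 2.6572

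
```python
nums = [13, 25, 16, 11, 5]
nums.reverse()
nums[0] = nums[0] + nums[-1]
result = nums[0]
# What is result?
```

Trace:
`nums = [13, 25, 16, 11, 5]` → nums = [13, 25, 16, 11, 5]
`nums.reverse()` → nums = [5, 11, 16, 25, 13]
`nums[0] = nums[0] + nums[-1]` → nums = [18, 11, 16, 25, 13]
`result = nums[0]` → result = 18
So result = 18

Answer: 18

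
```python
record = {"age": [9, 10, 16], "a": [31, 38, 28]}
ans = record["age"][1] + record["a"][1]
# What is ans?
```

Trace:
`record = {"age": [9, 10, 16], "a": [31, 38, 28]}` → record = {'age': [9, 10, 16], 'a': [31, 38, 28]}
`ans = record["age"][1] + record["a"][1]` → ans = 48
So ans = 48

Answer: 48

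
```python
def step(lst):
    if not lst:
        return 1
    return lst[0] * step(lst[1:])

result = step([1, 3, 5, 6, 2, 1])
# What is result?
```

Product over [1, 3, 5, 6, 2, 1] = 1 * 3 * 5 * 6 * 2 * 1 = 180

Answer: 180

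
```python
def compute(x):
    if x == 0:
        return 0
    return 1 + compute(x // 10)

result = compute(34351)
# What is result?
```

Count of digits of 34351: 5

Answer: 5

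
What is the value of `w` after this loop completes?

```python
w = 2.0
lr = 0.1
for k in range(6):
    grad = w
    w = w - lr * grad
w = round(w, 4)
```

Gradient descent: w = 2.0 * (1 - 0.1)^6
`w` takes the values: 2.0 → 1.8 → 1.62 → 1.458 → 1.3122 → 1.18098 → 1.062882 → 1.0629

Answer: 1.0629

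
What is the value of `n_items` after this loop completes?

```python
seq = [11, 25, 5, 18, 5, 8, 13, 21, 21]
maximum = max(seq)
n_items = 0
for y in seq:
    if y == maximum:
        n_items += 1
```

Count of max value 25 in [11, 25, 5, 18, 5, 8, 13, 21, 21]
`n_items` takes the values: 0 → 1

Answer: 1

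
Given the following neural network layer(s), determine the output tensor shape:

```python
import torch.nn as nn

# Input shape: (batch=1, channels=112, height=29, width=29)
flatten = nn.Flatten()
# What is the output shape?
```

Input: (1, 112, 29, 29) -> Output: (1, 94192)

Answer: (1, 94192)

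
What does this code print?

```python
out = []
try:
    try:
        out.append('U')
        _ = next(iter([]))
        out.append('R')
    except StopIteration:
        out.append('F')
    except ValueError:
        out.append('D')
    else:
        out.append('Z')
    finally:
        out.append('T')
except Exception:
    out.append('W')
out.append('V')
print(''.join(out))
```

Execution trace: 'U' (inner try body) → 'F' (inner except StopIteration) → 'T' (inner finally) → 'V' (after the try/except). Output: UFTV

Answer: UFTV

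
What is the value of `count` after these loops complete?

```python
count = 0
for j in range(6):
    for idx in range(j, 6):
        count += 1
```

Upper triangle: 6 + 5 + ... + 1
`count` takes the values: 0 → 1 → 2 → 3 → 4 → 5 → 6 → 7 → 8 → 9 → 10 → 11 → 12 → 13 → 14 → 15 → 16 → 17 → 18 → 19 → 20 → 21

Answer: 21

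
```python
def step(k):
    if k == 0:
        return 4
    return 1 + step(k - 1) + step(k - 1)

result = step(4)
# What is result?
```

step(k) = 1 + 2·step(k-1), step(0)=4. Closed form: (4+1)·2^4 - 1 = 79.

Answer: 79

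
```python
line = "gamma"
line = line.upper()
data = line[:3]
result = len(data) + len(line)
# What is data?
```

Trace:
`line = "gamma"` → line = 'gamma'
`line = line.upper()` → line = 'GAMMA'
`data = line[:3]` → data = 'GAM'
`result = len(data) + len(line)` → result = 8
So data = 'GAM'

Answer: 'GAM'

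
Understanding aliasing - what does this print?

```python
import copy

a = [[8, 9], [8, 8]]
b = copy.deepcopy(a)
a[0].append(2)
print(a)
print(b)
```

Key concept: deep copy is fully independent.
Step by step:
`a = [[8, 9], [8, 8]]` → a = [[8, 9], [8, 8]]
`b = copy.deepcopy(a)` → b = [[8, 9], [8, 8]]
`a[0].append(2)` → a = [[8, 9, 2], [8, 8]]
`print(a)` → prints [[8, 9, 2], [8, 8]]
`print(b)` → prints [[8, 9], [8, 8]]

Answer:
[[8, 9, 2], [8, 8]]
[[8, 9], [8, 8]]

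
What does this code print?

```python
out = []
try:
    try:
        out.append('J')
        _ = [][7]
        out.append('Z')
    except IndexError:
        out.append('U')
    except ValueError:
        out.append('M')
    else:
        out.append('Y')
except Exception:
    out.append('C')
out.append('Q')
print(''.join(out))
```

Execution trace: 'J' (inner try body) → 'U' (inner except IndexError) → 'Q' (after the try/except). Output: JUQ

Answer: JUQ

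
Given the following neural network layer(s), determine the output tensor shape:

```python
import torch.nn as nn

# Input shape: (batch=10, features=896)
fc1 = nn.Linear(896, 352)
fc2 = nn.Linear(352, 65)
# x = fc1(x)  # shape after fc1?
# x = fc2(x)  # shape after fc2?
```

Input: (10, 896) -> after fc1: (10, 352) -> Output: (10, 65)

Answer: (10, 65)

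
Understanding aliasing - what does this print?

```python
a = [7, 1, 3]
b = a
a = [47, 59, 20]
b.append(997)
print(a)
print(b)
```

Key concept: rebinding vs mutation: a is rebound to a new list, b still points at the original.
Step by step:
`a = [7, 1, 3]` → a = [7, 1, 3]
`b = a` → b = [7, 1, 3] (same object as a)
`a = [47, 59, 20]` → a = [47, 59, 20]
`b.append(997)` → b = [7, 1, 3, 997]
`print(a)` → prints [47, 59, 20]
`print(b)` → prints [7, 1, 3, 997]

Answer:
[47, 59, 20]
[7, 1, 3, 997]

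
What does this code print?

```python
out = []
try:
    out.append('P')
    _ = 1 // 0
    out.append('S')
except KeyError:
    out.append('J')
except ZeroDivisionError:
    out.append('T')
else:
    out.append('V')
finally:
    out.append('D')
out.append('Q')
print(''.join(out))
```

Execution trace: 'P' (try body) → 'T' (except ZeroDivisionError) → 'D' (finally) → 'Q' (after the try/except). Output: PTDQ

Answer: PTDQ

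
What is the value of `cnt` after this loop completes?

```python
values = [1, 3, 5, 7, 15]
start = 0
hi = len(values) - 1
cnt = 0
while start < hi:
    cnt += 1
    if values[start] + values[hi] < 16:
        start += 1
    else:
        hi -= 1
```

Steps to find pair summing to 16
`cnt` takes the values: 0 → 1 → 2 → 3 → 4

Answer: 4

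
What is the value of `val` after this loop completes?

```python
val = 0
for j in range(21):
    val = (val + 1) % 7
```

Increment mod 7, 21 times = 0
`val` takes the values: 0 → 1 → 2 → 3 → 4 → 5 → 6 → 0 → 1 → 2 → 3 → 4 → 5 → 6 → 0 → 1 → 2 → 3 → 4 → 5 → 6 → 0

Answer: 0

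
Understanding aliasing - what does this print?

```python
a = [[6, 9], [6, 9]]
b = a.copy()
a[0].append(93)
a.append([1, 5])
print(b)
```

Key concept: shallow copy with nested lists.
Step by step:
`a = [[6, 9], [6, 9]]` → a = [[6, 9], [6, 9]]
`b = a.copy()` → b = [[6, 9], [6, 9]]
`a[0].append(93)` → a = [[6, 9, 93], [6, 9]]; b = [[6, 9, 93], [6, 9]]
`a.append([1, 5])` → a = [[6, 9, 93], [6, 9], [1, 5]]
`print(b)` → prints [[6, 9, 93], [6, 9]]

Answer: [[6, 9, 93], [6, 9]]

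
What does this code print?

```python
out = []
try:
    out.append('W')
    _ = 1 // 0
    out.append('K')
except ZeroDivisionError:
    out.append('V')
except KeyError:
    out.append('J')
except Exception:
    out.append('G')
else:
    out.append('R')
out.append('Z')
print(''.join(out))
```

Execution trace: 'W' (try body) → 'V' (except ZeroDivisionError) → 'Z' (after the try/except). Output: WVZ

Answer: WVZ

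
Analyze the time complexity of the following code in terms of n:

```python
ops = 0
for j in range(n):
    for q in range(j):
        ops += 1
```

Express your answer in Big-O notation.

Each loop level contributes: n × n. Multiplying the contributions gives O(n^2).

Answer: O(n^2)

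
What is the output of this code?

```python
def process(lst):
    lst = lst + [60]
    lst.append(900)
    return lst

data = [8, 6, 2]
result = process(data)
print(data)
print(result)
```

Key concept: rebinding parameter vs mutation.
Step by step:
`data = [8, 6, 2]` → data = [8, 6, 2]
`result = process(data)` → result = [8, 6, 2, 60, 900]
`print(data)` → prints [8, 6, 2]
`print(result)` → prints [8, 6, 2, 60, 900]

Answer:
[8, 6, 2]
[8, 6, 2, 60, 900]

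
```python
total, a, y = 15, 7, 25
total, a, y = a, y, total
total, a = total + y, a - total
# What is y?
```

Trace:
`total, a, y = 15, 7, 25` → total = 15; a = 7; y = 25
`total, a, y = a, y, total` → total = 7; a = 25; y = 15
`total, a = total + y, a - total` → total = 22; a = 18
So y = 15

Answer: 15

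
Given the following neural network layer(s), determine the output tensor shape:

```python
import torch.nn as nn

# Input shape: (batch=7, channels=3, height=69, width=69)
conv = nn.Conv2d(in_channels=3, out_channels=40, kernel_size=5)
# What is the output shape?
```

Input: (7, 3, 69, 69) -> Output: (7, 40, 65, 65)

Answer: (7, 40, 65, 65)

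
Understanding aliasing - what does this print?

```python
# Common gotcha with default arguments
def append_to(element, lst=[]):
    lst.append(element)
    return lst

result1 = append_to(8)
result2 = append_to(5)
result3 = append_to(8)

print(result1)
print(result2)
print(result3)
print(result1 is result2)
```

Key concept: mutable default argument gotcha.
Step by step:
`result1 = append_to(8)` → result1 = [8]
`result2 = append_to(5)` → result1 = [8, 5] (same object as result2); result2 = [8, 5] (same object as result1)
`result3 = append_to(8)` → result1 = [8, 5, 8] (same object as result2, result3); result2 = [8, 5, 8] (same object as result1, result3); result3 = [8, 5, 8] (same object as result1, result2)
`print(result1)` → prints [8, 5, 8]
`print(result2)` → prints [8, 5, 8]
`print(result3)` → prints [8, 5, 8]
`print(result1 is result2)` → prints True

Answer:
[8, 5, 8]
[8, 5, 8]
[8, 5, 8]
True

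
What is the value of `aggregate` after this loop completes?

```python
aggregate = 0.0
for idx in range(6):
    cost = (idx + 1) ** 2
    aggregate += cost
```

Sum of squared losses 1² + 2² + ... + 6²
`aggregate` takes the values: 0.0 → 1.0 → 5.0 → 14.0 → 30.0 → 55.0 → 91.0

Answer: 91.0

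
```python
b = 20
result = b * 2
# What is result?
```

Trace:
`b = 20` → b = 20
`result = b * 2` → result = 40
So result = 40

Answer: 40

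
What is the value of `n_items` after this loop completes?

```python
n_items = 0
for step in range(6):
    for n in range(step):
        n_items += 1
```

Triangle number: 0+1+2+...+5
`n_items` takes the values: 0 → 1 → 2 → 3 → 4 → 5 → 6 → 7 → 8 → 9 → 10 → 11 → 12 → 13 → 14 → 15

Answer: 15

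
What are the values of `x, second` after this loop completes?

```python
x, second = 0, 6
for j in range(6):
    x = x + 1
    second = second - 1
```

x goes 0→6, second goes 6→0
`x, second` takes the values: (0, 6) → (1, 6) → (1, 5) → (2, 5) → (2, 4) → (3, 4) → (3, 3) → (4, 3) → (4, 2) → (5, 2) → (5, 1) → (6, 1) → (6, 0)

Answer: 6, 0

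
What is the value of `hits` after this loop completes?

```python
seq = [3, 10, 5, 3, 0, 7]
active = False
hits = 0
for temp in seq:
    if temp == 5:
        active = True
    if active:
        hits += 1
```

Count elements after first 5 in [3, 10, 5, 3, 0, 7]
`hits` takes the values: 0 → 1 → 2 → 3 → 4

Answer: 4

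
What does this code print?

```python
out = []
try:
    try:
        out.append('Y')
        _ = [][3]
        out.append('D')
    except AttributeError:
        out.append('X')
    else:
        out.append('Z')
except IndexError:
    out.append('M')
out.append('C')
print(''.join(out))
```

Execution trace: 'Y' (inner try body) → 'M' (outer except IndexError) → 'C' (after the try/except). Output: YMC

Answer: YMC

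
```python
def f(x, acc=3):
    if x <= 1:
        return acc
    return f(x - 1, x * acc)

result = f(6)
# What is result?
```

Accumulator trace (n, acc): (6, 3) -> (5, 18) -> (4, 90) -> (3, 360) -> (2, 1080) -> (1, 2160) -> return 2160

Answer: 2160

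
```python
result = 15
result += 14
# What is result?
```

Trace:
`result = 15` → result = 15
`result += 14` → result = 29
So result = 29

Answer: 29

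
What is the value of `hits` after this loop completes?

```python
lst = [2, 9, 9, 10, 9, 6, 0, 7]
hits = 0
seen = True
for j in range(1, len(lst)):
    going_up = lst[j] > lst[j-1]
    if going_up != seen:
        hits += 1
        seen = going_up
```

Count direction changes in [2, 9, 9, 10, 9, 6, 0, 7]
`hits` takes the values: 0 → 1 → 2 → 3 → 4

Answer: 4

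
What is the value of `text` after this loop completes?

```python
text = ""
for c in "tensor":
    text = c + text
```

Reverse 'tensor'
`text` takes the values: "" → "t" → "et" → "net" → "snet" → "osnet" → "rosnet"

Answer: "rosnet"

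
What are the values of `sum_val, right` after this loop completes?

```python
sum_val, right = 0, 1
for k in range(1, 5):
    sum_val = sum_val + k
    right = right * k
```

Sum and factorial of 1 to 4
`sum_val, right` takes the values: (0, 1) → (1, 1) → (3, 1) → (3, 2) → (6, 2) → (6, 6) → (10, 6) → (10, 24)

Answer: 10, 24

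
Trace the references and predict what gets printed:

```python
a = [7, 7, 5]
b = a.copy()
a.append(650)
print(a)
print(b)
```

Key concept: list.copy() creates independent copy.
Step by step:
`a = [7, 7, 5]` → a = [7, 7, 5]
`b = a.copy()` → b = [7, 7, 5]
`a.append(650)` → a = [7, 7, 5, 650]
`print(a)` → prints [7, 7, 5, 650]
`print(b)` → prints [7, 7, 5]

Answer:
[7, 7, 5, 650]
[7, 7, 5]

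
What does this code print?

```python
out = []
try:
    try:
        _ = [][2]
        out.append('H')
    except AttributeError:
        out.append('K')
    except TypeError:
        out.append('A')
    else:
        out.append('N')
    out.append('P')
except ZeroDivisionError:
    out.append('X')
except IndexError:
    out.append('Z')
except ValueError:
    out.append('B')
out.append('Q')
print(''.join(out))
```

Execution trace: 'Z' (except IndexError) → 'Q' (after the try/except). Output: ZQ

Answer: ZQ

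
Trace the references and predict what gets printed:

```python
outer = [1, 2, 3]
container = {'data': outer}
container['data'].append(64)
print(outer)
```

Key concept: dict holds reference to list.
Step by step:
`outer = [1, 2, 3]` → outer = [1, 2, 3]
`container = {'data': outer}` → container = {'data': [1, 2, 3]}
`container['data'].append(64)` → outer = [1, 2, 3, 64]; container = {'data': [1, 2, 3, 64]}
`print(outer)` → prints [1, 2, 3, 64]

Answer: [1, 2, 3, 64]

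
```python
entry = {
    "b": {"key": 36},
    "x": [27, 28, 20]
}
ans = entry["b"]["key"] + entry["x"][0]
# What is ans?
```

Trace:
`entry = { ...` → entry = {'b': {'key': 36}, 'x': [27, 28, 20]}
`ans = entry["b"]["key"] + entry["x"][0]` → ans = 63
So ans = 63

Answer: 63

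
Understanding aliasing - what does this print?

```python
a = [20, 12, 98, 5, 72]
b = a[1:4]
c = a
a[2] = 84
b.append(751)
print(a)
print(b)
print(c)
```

Key concept: slice vs alias.
Step by step:
`a = [20, 12, 98, 5, 72]` → a = [20, 12, 98, 5, 72]
`b = a[1:4]` → b = [12, 98, 5]
`c = a` → c = [20, 12, 98, 5, 72] (same object as a)
`a[2] = 84` → a = [20, 12, 84, 5, 72] (same object as c); c = [20, 12, 84, 5, 72] (same object as a)
`b.append(751)` → b = [12, 98, 5, 751]
`print(a)` → prints [20, 12, 84, 5, 72]
`print(b)` → prints [12, 98, 5, 751]
`print(c)` → prints [20, 12, 84, 5, 72]

Answer:
[20, 12, 84, 5, 72]
[12, 98, 5, 751]
[20, 12, 84, 5, 72]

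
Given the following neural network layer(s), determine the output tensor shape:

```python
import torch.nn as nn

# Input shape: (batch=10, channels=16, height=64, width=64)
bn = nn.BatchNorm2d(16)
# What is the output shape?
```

Input: (10, 16, 64, 64) -> Output: (10, 16, 64, 64)

Answer: (10, 16, 64, 64)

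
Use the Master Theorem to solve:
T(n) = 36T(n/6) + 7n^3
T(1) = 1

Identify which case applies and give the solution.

a=36, b=6, f(n)=7n^3. log_6(36) = 2. Since c=3 > 2 and the regularity condition holds (36(n/6)^3 = (36/6^3)n^3 with 36/6^3 < 1), Case 3 applies: T(n) = Θ(f(n)) = O(n^3).

Answer: O(n^3) - Case 3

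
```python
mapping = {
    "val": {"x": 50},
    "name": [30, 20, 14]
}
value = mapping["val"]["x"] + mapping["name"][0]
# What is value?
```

Trace:
`mapping = { ...` → mapping = {'val': {'x': 50}, 'name': [30, 20, 14]}
`value = mapping["val"]["x"] + mapping["name"][0]` → value = 80
So value = 80

Answer: 80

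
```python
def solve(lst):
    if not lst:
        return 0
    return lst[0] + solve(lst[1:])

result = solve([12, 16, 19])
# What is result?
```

12 + 16 + 19 + 0 = 47

Answer: 47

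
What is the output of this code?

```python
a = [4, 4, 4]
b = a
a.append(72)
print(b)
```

Key concept: basic list aliasing.
Step by step:
`a = [4, 4, 4]` → a = [4, 4, 4]
`b = a` → b = [4, 4, 4] (same object as a)
`a.append(72)` → a = [4, 4, 4, 72] (same object as b); b = [4, 4, 4, 72] (same object as a)
`print(b)` → prints [4, 4, 4, 72]

Answer: [4, 4, 4, 72]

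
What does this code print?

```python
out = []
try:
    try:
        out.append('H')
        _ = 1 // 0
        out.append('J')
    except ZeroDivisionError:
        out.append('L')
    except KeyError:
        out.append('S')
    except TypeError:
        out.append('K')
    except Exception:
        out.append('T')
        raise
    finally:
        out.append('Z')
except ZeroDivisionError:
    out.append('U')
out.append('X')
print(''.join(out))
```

Execution trace: 'H' (try body) → 'L' (except ZeroDivisionError) → 'Z' (finally) → 'X' (after the try/except). Output: HLZX

Answer: HLZX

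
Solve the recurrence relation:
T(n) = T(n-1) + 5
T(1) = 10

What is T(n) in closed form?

Unrolling: T(n) = T(1) + 5·(n-1) = 10 + 5(n-1) = 5n + 5.

Answer: T(n) = 5n + 5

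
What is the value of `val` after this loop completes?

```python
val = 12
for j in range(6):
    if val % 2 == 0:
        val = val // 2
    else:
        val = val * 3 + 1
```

Collatz-style transformation from 12
`val` takes the values: 12 → 6 → 3 → 10 → 5 → 16 → 8

Answer: 8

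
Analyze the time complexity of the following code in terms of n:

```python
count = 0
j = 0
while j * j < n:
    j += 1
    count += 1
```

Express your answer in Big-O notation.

Each loop level contributes: √n. Multiplying the contributions gives O(√n).

Answer: O(√n)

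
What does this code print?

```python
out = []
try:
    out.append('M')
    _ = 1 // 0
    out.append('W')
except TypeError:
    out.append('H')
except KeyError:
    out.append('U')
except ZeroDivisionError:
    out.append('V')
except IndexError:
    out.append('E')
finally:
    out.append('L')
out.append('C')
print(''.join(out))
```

Execution trace: 'M' (try body) → 'V' (except ZeroDivisionError) → 'L' (finally) → 'C' (after the try/except). Output: MVLC

Answer: MVLC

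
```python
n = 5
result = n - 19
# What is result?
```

Trace:
`n = 5` → n = 5
`result = n - 19` → result = -14
So result = -14

Answer: -14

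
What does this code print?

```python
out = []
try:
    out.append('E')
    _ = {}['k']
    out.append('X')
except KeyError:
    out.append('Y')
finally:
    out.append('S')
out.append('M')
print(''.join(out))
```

Execution trace: 'E' (try body) → 'Y' (except KeyError) → 'S' (finally) → 'M' (after the try/except). Output: EYSM

Answer: EYSM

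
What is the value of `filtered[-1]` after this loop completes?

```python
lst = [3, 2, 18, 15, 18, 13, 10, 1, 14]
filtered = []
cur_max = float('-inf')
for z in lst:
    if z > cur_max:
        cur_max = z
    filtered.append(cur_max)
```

Running max ends at 18
`filtered` takes the values: [] → [3] → [3, 3] → [3, 3, 18] → [3, 3, 18, 18] → [3, 3, 18, 18, 18] → [3, 3, 18, 18, 18, 18] → [3, 3, 18, 18, 18, 18, 18] → [3, 3, 18, 18, 18, 18, 18, 18] → [3, 3, 18, 18, 18, 18, 18, 18, 18]
So `filtered[-1]` = 18

Answer: 18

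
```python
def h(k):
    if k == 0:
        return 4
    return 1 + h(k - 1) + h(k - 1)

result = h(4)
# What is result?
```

h(k) = 1 + 2·h(k-1), h(0)=4. Closed form: (4+1)·2^4 - 1 = 79.

Answer: 79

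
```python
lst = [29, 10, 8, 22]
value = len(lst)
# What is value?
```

Trace:
`lst = [29, 10, 8, 22]` → lst = [29, 10, 8, 22]
`value = len(lst)` → value = 4
So value = 4

Answer: 4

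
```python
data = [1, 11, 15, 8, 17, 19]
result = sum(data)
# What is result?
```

Trace:
`data = [1, 11, 15, 8, 17, 19]` → data = [1, 11, 15, 8, 17, 19]
`result = sum(data)` → result = 71
So result = 71

Answer: 71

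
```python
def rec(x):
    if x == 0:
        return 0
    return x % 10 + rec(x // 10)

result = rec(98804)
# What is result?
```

Sum of digits of 98804: 4 + 0 + 8 + 8 + 9 = 29

Answer: 29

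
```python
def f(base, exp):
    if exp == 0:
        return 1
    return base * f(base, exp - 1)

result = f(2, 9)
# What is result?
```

f(2, 9) = 2 * 2 * 2 * 2 * 2 * 2 * 2 * 2 * 2 = 512

Answer: 512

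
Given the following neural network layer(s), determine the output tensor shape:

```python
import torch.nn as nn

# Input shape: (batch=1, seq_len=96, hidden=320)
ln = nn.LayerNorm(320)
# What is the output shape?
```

Input: (1, 96, 320) -> Output: (1, 96, 320)

Answer: (1, 96, 320)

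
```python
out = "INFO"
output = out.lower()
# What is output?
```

Trace:
`out = "INFO"` → out = 'INFO'
`output = out.lower()` → output = 'info'
So output = 'info'

Answer: 'info'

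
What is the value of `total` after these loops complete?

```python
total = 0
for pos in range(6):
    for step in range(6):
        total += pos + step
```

Sum of all pos+step for pos,step in 6x6
`total` takes the values: 0 → 1 → 3 → 6 → 10 → 15 → 16 → 18 → 21 → 25 → 30 → 36 → 38 → 41 → 45 → 50 → 56 → 63 → 66 → 70 → 75 → 81 → 88 → 96 → 100 → 105 → 111 → 118 → 126 → 135 → 140 → 146 → 153 → 161 → 170 → 180

Answer: 180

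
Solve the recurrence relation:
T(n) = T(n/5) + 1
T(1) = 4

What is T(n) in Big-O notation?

Each step divides n by 5 and adds 1. After log_5(n) steps we reach T(1)=4. So T(n) = 1·log_5(n) + 4 = O(log n).

Answer: O(log n)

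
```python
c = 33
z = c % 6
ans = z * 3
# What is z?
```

Trace:
`c = 33` → c = 33
`z = c % 6` → z = 3
`ans = z * 3` → ans = 9
So z = 3

Answer: 3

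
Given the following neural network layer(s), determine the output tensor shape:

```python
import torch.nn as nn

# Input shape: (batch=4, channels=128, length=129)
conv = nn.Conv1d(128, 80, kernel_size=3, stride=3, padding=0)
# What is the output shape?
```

Input: (4, 128, 129) -> Output: (4, 80, 43)

Answer: (4, 80, 43)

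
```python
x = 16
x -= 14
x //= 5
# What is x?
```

Trace:
`x = 16` → x = 16
`x -= 14` → x = 2
`x //= 5` → x = 0
So x = 0

Answer: 0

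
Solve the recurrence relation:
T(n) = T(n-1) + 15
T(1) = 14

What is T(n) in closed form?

Unrolling: T(n) = T(1) + 15·(n-1) = 14 + 15(n-1) = 15n - 1.

Answer: T(n) = 15n - 1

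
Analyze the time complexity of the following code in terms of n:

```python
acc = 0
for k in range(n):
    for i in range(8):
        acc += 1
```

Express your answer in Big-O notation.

Each loop level contributes: n × 1. Multiplying the contributions gives O(n).

Answer: O(n)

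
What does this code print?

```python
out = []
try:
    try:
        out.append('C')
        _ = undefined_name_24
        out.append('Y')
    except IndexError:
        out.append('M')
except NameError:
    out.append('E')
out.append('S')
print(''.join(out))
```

Execution trace: 'C' (try body) → 'E' (outer except NameError) → 'S' (after the try/except). Output: CES

Answer: CES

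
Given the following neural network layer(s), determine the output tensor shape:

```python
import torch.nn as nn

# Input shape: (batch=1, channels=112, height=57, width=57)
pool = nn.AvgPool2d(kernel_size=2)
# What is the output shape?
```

Input: (1, 112, 57, 57) -> Output: (1, 112, 28, 28)

Answer: (1, 112, 28, 28)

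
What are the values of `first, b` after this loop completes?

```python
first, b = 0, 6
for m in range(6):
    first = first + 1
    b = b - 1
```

first goes 0→6, b goes 6→0
`first, b` takes the values: (0, 6) → (1, 6) → (1, 5) → (2, 5) → (2, 4) → (3, 4) → (3, 3) → (4, 3) → (4, 2) → (5, 2) → (5, 1) → (6, 1) → (6, 0)

Answer: 6, 0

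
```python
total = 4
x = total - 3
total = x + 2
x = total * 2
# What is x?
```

Trace:
`total = 4` → total = 4
`x = total - 3` → x = 1
`total = x + 2` → total = 3
`x = total * 2` → x = 6
So x = 6

Answer: 6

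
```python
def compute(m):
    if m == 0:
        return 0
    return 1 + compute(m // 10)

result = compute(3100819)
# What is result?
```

Count of digits of 3100819: 7

Answer: 7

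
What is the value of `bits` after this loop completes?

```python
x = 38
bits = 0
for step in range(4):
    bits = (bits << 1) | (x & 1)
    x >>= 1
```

Reverse lowest 4 bits of 38
`bits` takes the values: 0 → 1 → 3 → 6

Answer: 6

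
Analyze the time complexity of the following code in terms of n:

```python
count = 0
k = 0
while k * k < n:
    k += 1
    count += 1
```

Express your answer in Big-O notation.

Each loop level contributes: √n. Multiplying the contributions gives O(√n).

Answer: O(√n)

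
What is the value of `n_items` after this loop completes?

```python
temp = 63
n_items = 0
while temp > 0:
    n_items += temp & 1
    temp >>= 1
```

Count set bits in 63 (binary: 0b111111)
`n_items` takes the values: 0 → 1 → 2 → 3 → 4 → 5 → 6

Answer: 6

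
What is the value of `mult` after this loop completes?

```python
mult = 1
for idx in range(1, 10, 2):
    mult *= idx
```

Product of 1, 3, 5, ... up to 9
`mult` takes the values: 1 → 3 → 15 → 105 → 945

Answer: 945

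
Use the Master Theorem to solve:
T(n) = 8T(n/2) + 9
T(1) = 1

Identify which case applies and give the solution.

a=8, b=2, f(n)=9. log_2(8) = 3. Since c=0 < 3, Case 1 applies: T(n) = Θ(n^log_b(a)) = O(n^3).

Answer: O(n^3) - Case 1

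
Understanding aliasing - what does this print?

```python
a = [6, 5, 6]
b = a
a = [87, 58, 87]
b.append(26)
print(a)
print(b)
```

Key concept: rebinding vs mutation: a is rebound to a new list, b still points at the original.
Step by step:
`a = [6, 5, 6]` → a = [6, 5, 6]
`b = a` → b = [6, 5, 6] (same object as a)
`a = [87, 58, 87]` → a = [87, 58, 87]
`b.append(26)` → b = [6, 5, 6, 26]
`print(a)` → prints [87, 58, 87]
`print(b)` → prints [6, 5, 6, 26]

Answer:
[87, 58, 87]
[6, 5, 6, 26]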